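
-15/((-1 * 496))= 15/496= 0.03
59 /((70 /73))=4307 /70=61.53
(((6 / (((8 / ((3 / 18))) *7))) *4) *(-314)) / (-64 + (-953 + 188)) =157 / 5803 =0.03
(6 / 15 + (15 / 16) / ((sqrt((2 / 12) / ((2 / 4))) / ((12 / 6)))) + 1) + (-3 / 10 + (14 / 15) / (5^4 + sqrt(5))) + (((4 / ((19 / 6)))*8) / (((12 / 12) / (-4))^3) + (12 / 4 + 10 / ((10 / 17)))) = -3482495939 / 5566335 - 7*sqrt(5) / 2929650 + 15*sqrt(3) / 8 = -622.39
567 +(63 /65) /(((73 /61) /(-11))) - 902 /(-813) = 2157219436 /3857685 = 559.20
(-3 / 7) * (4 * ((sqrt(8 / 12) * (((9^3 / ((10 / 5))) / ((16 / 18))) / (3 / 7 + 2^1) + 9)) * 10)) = -241875 * sqrt(6) / 238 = -2489.37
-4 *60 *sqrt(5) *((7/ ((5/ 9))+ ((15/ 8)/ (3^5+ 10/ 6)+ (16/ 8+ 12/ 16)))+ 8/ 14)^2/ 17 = -32152258260027 *sqrt(5)/ 8975674960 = -8009.94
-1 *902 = -902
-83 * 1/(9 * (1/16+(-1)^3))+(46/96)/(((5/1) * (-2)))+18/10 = 10013/864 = 11.59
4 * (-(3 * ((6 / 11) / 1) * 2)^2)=-5184 / 121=-42.84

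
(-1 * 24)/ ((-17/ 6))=144/ 17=8.47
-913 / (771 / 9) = -10.66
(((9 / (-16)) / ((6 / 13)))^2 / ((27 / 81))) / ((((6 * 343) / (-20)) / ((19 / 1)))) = -144495 / 175616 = -0.82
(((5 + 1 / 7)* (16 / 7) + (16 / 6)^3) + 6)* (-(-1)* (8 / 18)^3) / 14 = 1554496 / 6751269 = 0.23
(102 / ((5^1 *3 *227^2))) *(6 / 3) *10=136 / 51529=0.00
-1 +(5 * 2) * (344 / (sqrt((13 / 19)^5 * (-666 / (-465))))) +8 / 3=7424.56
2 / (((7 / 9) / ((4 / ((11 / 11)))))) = 72 / 7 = 10.29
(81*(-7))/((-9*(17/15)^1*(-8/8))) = -945/17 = -55.59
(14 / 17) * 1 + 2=48 / 17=2.82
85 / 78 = 1.09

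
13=13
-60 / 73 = -0.82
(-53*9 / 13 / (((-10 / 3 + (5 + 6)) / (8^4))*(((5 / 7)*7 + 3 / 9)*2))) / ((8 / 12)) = -2756.71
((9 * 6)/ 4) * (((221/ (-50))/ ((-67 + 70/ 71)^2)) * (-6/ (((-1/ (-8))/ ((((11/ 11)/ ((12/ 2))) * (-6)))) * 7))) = -360955764/ 3844394575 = -0.09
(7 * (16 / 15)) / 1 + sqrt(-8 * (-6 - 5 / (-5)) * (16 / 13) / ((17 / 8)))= 32 * sqrt(1105) / 221 + 112 / 15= 12.28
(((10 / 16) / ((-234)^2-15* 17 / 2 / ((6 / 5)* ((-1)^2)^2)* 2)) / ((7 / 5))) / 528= 25 / 1612742208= 0.00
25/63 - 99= -6212/63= -98.60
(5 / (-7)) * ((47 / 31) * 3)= -705 / 217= -3.25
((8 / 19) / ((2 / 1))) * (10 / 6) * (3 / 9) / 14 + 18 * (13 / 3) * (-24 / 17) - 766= -17827948 / 20349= -876.11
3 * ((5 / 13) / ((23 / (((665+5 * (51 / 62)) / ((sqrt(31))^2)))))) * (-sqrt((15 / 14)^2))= -9334125 / 8045492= -1.16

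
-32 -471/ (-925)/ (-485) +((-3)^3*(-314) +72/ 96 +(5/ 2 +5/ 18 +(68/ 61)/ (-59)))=491133130792981/ 58125649500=8449.51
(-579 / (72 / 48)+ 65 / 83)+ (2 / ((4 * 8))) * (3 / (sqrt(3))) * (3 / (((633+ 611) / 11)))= -31973 / 83+ 33 * sqrt(3) / 19904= -385.21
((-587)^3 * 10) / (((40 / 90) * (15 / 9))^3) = -3981123005049 / 800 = -4976403756.31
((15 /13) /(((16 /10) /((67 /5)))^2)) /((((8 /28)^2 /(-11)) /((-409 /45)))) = 989604539 /9984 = 99119.04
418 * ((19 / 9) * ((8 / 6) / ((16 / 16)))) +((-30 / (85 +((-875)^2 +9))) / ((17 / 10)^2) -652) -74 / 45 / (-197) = 3087424272562742 / 5885281776645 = 524.60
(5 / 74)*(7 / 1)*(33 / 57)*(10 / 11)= 175 / 703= 0.25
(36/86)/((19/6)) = 108/817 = 0.13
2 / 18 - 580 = -5219 / 9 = -579.89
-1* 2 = -2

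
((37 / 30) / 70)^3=0.00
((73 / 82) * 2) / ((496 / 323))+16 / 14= 327741 / 142352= 2.30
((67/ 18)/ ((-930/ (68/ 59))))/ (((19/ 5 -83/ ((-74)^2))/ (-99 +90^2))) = -5544838796/ 568612323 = -9.75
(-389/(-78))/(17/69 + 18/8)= 17894/8957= 2.00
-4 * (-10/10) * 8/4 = 8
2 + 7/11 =29/11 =2.64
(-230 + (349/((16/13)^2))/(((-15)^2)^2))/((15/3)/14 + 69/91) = -38749633247/187920000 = -206.20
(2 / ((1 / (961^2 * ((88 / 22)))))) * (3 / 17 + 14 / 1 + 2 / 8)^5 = 839057670988781780421 / 181741696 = 4616759331819.94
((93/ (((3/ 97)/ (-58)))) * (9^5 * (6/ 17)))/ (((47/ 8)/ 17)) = -494327994912/ 47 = -10517616913.02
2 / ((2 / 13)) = 13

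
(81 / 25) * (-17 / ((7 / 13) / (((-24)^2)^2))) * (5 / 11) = -5939122176 / 385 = -15426291.37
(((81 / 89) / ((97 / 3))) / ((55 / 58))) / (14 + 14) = 7047 / 6647410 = 0.00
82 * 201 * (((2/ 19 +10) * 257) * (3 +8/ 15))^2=12525291548516352/ 9025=1387843938893.78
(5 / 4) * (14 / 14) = 5 / 4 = 1.25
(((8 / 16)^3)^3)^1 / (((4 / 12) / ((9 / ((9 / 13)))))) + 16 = 8231 / 512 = 16.08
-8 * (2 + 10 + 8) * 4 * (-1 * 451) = 288640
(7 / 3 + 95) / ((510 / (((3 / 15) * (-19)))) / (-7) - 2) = 9709 / 1713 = 5.67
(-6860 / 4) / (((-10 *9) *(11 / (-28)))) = -4802 / 99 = -48.51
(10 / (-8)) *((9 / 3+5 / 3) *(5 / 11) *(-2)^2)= -350 / 33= -10.61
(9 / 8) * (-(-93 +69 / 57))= 1962 / 19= 103.26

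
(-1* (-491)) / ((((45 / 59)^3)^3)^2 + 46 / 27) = 994904661816814907774202359535459297 / 3467644112546532003213342528233041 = 286.91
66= 66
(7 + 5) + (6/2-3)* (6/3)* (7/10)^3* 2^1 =12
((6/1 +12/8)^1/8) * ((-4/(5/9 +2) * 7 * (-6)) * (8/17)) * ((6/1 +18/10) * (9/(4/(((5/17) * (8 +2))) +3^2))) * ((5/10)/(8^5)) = 710775/237027328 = 0.00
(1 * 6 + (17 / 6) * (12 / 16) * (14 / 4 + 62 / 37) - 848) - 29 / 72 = -4429723 / 5328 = -831.40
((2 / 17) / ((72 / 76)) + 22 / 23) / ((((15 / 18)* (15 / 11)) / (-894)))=-24932468 / 29325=-850.21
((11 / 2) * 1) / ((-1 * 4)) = -11 / 8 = -1.38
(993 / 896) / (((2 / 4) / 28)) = 993 / 16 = 62.06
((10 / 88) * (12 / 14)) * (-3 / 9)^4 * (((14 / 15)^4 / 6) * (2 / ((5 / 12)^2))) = 43904 / 25059375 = 0.00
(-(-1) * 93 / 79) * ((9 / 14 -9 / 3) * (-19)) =58311 / 1106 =52.72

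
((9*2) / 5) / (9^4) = 2 / 3645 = 0.00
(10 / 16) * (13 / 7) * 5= 325 / 56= 5.80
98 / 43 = 2.28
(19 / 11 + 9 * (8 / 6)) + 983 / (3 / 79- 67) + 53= 3028633 / 58190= 52.05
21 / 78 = 7 / 26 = 0.27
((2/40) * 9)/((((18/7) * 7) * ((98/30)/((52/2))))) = 39/196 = 0.20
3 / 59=0.05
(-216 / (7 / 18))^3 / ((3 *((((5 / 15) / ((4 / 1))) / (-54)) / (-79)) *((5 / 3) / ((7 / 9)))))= -334301524033536 / 245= -1364496016463.41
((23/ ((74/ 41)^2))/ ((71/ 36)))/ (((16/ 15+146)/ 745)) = 3888531225/ 214420994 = 18.14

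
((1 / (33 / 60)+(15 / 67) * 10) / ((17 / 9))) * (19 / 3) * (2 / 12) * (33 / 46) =3705 / 2278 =1.63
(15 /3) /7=5 /7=0.71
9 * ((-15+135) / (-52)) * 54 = -14580 / 13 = -1121.54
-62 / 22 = -31 / 11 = -2.82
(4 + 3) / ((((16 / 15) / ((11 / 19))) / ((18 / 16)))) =10395 / 2432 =4.27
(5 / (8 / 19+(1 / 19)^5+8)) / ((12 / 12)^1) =12380495 / 20851361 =0.59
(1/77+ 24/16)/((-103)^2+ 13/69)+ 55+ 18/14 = 6345286789/112733236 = 56.29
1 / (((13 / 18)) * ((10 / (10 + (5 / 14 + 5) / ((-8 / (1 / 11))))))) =22041 / 16016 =1.38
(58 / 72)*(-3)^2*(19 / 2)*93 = 51243 / 8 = 6405.38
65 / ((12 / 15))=325 / 4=81.25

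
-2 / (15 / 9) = -1.20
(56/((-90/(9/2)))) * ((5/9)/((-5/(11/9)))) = 154/405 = 0.38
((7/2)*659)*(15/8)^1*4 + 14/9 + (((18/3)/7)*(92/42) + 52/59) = 1800833737/104076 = 17303.06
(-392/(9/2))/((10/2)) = -784/45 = -17.42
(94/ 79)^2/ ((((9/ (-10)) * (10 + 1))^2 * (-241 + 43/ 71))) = -15683900/ 261004030947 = -0.00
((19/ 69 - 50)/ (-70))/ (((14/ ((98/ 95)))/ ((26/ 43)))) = 44603/ 1409325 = 0.03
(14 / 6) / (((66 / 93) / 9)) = 651 / 22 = 29.59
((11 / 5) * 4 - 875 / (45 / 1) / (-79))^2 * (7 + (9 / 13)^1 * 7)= 159266997274 / 164294325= 969.40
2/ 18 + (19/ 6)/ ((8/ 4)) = 1.69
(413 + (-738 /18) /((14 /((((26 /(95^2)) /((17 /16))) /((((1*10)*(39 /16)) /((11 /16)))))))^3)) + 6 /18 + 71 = 2024886349519713024794023 /4180770164183853515625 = 484.33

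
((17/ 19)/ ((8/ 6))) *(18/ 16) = 459/ 608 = 0.75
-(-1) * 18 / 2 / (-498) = -3 / 166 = -0.02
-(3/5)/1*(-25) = 15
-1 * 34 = -34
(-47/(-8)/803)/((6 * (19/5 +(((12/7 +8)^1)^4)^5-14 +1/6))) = 18751182579938820235/861202022576130231437462962678867310321096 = 0.00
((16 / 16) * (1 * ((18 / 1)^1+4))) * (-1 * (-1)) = 22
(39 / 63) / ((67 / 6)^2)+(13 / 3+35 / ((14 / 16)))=4179727 / 94269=44.34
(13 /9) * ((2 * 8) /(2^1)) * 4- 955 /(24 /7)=-16727 /72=-232.32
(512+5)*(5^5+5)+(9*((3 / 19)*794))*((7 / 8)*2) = 61567013 / 38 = 1620184.55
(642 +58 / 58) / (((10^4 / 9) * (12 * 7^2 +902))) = 5787 / 14900000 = 0.00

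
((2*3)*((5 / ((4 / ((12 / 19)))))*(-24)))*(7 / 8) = -1890 / 19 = -99.47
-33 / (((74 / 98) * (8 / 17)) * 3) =-9163 / 296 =-30.96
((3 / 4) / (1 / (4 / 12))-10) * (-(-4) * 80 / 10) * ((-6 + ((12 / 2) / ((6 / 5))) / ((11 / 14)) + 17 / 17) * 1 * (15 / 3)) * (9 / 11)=-210600 / 121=-1740.50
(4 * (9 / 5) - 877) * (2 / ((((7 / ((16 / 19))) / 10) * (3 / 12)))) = -1113344 / 133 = -8371.01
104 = 104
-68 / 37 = -1.84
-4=-4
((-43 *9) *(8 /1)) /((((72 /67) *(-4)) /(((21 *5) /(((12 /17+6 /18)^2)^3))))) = 5322965041241505 /88657444516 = 60039.68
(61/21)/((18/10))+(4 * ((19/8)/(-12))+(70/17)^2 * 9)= 67038427/436968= 153.42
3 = 3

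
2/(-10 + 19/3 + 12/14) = -42/59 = -0.71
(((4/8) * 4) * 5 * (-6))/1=-60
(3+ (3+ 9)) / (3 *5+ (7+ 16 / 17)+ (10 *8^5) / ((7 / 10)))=357 / 11141666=0.00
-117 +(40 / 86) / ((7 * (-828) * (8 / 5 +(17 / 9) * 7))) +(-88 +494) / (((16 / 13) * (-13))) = -5259493299 / 36941128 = -142.38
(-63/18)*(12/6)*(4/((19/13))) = -19.16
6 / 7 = 0.86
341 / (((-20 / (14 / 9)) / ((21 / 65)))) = -16709 / 1950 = -8.57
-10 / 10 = -1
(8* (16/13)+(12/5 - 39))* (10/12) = -1739/78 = -22.29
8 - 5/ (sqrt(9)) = 6.33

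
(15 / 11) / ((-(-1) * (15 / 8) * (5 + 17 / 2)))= 0.05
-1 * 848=-848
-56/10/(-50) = 14/125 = 0.11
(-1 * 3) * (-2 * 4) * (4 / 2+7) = 216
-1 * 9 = -9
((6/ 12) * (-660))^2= 108900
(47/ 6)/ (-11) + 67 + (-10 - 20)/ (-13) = 58855/ 858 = 68.60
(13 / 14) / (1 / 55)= 51.07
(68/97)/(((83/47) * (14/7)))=1598/8051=0.20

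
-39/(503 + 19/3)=-117/1528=-0.08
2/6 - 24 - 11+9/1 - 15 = -122/3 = -40.67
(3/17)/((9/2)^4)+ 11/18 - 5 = -326317/74358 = -4.39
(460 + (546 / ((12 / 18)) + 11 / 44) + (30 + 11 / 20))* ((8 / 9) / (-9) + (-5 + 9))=689828 / 135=5109.84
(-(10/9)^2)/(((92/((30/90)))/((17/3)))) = -425/16767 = -0.03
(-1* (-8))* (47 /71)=376 /71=5.30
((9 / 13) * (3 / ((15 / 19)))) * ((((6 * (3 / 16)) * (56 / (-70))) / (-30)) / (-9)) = -57 / 6500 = -0.01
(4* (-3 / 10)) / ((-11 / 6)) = 0.65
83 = 83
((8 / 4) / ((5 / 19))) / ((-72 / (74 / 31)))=-0.25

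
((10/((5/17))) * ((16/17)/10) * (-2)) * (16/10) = -256/25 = -10.24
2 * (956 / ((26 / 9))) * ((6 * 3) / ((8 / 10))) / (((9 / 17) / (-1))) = -365670 / 13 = -28128.46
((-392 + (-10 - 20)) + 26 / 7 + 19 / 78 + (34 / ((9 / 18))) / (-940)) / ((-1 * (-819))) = -53648267 / 105085890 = -0.51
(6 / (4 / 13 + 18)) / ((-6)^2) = 13 / 1428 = 0.01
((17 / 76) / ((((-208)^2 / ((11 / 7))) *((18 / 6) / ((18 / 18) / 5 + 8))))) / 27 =7667 / 9321661440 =0.00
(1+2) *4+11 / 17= 215 / 17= 12.65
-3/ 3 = -1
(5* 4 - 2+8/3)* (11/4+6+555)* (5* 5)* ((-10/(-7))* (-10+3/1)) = -8738125/3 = -2912708.33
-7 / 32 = -0.22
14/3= 4.67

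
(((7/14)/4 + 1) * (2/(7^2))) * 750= 3375/98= 34.44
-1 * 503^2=-253009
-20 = -20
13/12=1.08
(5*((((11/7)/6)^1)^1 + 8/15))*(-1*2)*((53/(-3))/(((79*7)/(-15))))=-44255/11613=-3.81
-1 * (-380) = 380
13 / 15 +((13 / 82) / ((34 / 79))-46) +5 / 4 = -43.51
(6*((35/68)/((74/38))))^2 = 2.51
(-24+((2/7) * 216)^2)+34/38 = 3524345/931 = 3785.55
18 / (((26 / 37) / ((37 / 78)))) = 4107 / 338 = 12.15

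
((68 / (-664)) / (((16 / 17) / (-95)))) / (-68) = -1615 / 10624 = -0.15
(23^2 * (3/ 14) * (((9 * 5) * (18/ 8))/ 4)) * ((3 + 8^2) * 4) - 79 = 43058821/ 56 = 768907.52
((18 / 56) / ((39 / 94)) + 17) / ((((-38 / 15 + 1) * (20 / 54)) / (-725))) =189975375 / 8372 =22691.76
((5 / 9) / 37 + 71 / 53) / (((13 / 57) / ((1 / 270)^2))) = 113563 / 1393829775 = 0.00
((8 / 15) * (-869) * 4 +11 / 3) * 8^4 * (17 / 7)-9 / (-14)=-184047317 / 10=-18404731.70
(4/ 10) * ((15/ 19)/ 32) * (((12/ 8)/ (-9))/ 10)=-0.00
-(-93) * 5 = 465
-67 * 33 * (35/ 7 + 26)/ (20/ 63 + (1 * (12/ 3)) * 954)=-4318083/ 240428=-17.96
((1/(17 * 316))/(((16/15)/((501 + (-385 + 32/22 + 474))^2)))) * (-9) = -1428571215/2600048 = -549.44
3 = 3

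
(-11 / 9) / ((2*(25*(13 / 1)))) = -11 / 5850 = -0.00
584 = 584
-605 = -605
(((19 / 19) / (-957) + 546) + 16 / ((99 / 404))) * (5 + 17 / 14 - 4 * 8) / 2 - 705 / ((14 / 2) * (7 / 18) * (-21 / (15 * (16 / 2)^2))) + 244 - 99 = 16160852849 / 3939012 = 4102.77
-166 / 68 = -83 / 34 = -2.44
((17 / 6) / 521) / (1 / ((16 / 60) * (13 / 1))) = 442 / 23445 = 0.02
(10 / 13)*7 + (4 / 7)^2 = 3638 / 637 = 5.71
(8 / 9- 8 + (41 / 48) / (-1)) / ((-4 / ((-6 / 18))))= -0.66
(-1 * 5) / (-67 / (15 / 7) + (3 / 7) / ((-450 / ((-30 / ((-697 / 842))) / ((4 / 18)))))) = 365925 / 2299618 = 0.16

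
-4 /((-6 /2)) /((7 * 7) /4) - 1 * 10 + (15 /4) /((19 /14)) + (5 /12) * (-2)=-7412 /931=-7.96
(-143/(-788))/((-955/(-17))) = 2431/752540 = 0.00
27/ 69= 9/ 23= 0.39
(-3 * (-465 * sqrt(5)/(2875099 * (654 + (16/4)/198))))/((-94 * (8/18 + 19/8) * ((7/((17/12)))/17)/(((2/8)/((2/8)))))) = -119737035 * sqrt(5)/12432861551642924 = -0.00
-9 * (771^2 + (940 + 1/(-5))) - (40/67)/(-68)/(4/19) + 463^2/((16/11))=-474830736659/91120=-5211048.47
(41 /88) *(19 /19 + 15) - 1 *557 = -6045 /11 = -549.55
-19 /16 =-1.19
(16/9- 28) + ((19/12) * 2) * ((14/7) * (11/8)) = -1261/72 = -17.51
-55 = -55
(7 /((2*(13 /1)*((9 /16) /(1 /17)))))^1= 56 /1989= 0.03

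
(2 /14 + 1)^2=1.31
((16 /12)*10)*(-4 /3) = -160 /9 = -17.78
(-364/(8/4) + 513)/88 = 331/88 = 3.76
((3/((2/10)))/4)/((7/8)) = 30/7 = 4.29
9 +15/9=32/3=10.67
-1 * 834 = -834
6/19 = 0.32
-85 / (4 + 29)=-85 / 33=-2.58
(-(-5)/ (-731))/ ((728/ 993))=-4965/ 532168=-0.01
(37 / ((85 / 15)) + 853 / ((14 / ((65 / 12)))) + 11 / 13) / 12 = 12527185 / 445536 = 28.12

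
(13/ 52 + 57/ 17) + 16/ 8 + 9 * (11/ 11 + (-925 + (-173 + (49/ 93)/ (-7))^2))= 17074454861/ 65348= 261285.04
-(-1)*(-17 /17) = -1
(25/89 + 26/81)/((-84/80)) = -86780/151389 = -0.57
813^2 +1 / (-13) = 8592596 / 13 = 660968.92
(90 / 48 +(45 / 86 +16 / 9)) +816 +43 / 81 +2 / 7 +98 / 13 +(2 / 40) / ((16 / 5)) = 16807063153 / 20284992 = 828.55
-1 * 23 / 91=-23 / 91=-0.25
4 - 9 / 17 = 3.47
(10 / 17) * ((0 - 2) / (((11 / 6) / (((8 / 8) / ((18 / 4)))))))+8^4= 2297776 / 561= 4095.86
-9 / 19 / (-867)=3 / 5491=0.00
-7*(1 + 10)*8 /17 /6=-308 /51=-6.04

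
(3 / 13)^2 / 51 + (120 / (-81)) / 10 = -11411 / 77571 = -0.15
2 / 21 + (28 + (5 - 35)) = -40 / 21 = -1.90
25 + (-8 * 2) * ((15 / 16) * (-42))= 655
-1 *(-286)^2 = -81796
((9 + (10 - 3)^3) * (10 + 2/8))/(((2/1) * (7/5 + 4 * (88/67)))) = 604340/2229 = 271.13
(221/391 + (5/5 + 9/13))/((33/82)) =5.61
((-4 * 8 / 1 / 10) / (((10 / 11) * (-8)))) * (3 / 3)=11 / 25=0.44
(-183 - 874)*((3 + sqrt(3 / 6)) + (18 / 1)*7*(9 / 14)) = -89535.41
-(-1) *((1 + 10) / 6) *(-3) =-11 / 2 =-5.50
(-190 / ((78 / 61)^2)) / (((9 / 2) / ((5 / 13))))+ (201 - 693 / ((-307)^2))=3204520052417 / 16772269293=191.06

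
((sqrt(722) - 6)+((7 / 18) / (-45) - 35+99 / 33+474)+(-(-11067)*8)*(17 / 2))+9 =19*sqrt(2)+609930803 / 810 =753027.86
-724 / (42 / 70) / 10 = -362 / 3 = -120.67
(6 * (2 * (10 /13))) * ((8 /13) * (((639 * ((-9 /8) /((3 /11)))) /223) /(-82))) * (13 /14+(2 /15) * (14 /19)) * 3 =518360634 /205507211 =2.52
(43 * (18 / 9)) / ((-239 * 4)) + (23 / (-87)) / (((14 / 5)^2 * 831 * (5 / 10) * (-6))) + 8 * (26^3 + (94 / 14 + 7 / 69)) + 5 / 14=32870217379699163 / 233680966092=140662.79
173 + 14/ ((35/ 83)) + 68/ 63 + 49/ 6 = 135731/ 630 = 215.45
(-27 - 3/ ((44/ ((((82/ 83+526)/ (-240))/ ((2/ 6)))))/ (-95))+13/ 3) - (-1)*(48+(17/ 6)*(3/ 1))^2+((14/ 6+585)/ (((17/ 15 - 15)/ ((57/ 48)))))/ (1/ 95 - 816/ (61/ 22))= 24305587133087935/ 7772599046784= 3127.09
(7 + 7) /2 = 7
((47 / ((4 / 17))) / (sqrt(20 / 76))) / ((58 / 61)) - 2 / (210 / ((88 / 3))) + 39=12197 / 315 + 48739 * sqrt(95) / 1160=448.25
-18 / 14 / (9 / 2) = -2 / 7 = -0.29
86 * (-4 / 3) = -344 / 3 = -114.67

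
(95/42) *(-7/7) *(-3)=95/14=6.79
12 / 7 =1.71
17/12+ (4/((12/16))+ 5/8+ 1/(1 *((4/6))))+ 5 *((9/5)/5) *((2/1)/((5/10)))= 643/40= 16.08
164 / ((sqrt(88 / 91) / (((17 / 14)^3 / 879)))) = 201433 * sqrt(2002) / 26531736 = 0.34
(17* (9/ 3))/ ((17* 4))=3/ 4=0.75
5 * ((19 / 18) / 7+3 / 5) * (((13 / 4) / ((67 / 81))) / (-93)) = -18447 / 116312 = -0.16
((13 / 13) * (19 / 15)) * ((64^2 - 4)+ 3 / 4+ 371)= 67849 / 12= 5654.08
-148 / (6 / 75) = -1850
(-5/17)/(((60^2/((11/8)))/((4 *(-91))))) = 1001/24480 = 0.04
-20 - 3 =-23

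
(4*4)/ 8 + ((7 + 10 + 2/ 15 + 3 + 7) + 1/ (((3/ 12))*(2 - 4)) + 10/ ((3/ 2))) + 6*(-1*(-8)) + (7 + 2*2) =464/ 5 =92.80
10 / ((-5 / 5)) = -10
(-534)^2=285156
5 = 5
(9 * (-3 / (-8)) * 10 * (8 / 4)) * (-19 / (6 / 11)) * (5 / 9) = -5225 / 4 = -1306.25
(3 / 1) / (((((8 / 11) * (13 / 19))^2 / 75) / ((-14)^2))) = 481583025 / 2704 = 178100.23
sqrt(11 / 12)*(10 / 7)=5*sqrt(33) / 21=1.37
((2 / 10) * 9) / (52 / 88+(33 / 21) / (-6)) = 2079 / 380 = 5.47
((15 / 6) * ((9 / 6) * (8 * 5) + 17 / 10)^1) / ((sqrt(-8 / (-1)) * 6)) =617 * sqrt(2) / 96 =9.09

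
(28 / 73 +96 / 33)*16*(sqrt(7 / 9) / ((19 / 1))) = 42304*sqrt(7) / 45771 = 2.45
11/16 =0.69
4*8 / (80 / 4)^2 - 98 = -2448 / 25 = -97.92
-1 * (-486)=486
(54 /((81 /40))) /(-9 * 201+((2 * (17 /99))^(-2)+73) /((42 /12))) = -64736 /4335015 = -0.01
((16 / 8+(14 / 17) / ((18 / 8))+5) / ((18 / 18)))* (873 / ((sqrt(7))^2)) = 15617 / 17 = 918.65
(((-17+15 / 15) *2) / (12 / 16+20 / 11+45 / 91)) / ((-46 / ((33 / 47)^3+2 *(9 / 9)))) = 15604901312 / 29283173327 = 0.53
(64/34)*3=96/17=5.65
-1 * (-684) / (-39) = -228 / 13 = -17.54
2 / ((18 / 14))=14 / 9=1.56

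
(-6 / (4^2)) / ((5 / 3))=-9 / 40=-0.22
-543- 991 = -1534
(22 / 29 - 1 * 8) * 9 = -1890 / 29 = -65.17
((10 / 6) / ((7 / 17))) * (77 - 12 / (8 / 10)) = 5270 / 21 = 250.95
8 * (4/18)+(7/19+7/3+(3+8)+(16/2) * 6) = 10855/171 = 63.48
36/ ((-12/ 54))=-162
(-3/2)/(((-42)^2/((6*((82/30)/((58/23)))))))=-943/170520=-0.01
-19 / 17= -1.12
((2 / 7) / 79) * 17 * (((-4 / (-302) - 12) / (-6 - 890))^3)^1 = 12600699625 / 85597290853695488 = 0.00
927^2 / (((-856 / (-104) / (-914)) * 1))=-10210547178 / 107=-95425674.56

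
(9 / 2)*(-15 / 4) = -135 / 8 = -16.88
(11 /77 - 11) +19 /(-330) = -25213 /2310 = -10.91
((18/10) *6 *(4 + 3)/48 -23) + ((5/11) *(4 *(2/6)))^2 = -917273/43560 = -21.06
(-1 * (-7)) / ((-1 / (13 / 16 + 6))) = -763 / 16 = -47.69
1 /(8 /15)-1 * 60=-465 /8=-58.12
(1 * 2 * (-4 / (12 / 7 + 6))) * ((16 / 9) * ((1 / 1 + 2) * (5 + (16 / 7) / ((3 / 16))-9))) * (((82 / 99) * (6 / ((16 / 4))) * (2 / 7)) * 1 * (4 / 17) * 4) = -14442496 / 954261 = -15.13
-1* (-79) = 79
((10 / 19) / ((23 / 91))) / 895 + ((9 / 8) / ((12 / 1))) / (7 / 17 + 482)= 0.00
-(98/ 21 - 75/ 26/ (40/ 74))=209/ 312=0.67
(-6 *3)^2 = 324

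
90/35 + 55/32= 961/224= 4.29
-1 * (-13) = 13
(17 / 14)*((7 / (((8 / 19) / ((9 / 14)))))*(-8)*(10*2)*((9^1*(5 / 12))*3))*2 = -654075 / 14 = -46719.64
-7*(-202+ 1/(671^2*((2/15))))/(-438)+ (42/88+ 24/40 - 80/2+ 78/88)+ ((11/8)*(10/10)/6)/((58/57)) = -18776245541089/457516894560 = -41.04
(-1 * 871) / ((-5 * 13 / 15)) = 201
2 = 2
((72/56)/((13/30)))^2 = 72900/8281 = 8.80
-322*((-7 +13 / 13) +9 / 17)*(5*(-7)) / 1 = -1048110 / 17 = -61653.53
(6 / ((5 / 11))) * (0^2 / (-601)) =0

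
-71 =-71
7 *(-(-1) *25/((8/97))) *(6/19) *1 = 50925/76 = 670.07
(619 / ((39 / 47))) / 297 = 29093 / 11583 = 2.51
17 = 17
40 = 40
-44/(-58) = 22/29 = 0.76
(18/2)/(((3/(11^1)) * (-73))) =-33/73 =-0.45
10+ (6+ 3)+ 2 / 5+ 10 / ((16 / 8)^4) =801 / 40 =20.02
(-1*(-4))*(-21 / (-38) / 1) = 42 / 19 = 2.21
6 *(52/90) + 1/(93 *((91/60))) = 146992/42315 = 3.47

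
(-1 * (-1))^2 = 1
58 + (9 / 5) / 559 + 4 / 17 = 2767203 / 47515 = 58.24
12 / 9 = 4 / 3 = 1.33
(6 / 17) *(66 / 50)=198 / 425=0.47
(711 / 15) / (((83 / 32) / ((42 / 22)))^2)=107025408 / 4167845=25.68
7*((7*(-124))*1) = -6076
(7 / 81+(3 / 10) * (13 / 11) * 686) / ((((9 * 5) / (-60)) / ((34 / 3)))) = -147413392 / 40095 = -3676.60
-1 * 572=-572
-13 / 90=-0.14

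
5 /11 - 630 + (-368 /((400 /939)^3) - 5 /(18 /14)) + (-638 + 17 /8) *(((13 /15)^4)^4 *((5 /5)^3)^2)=-100963605094378153537970159 /18496637929687500000000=-5458.48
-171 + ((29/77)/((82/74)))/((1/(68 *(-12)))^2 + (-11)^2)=-43493990124231/254354997589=-171.00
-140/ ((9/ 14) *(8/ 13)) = -3185/ 9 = -353.89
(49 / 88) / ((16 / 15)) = 735 / 1408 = 0.52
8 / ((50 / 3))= 12 / 25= 0.48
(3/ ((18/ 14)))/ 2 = 7/ 6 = 1.17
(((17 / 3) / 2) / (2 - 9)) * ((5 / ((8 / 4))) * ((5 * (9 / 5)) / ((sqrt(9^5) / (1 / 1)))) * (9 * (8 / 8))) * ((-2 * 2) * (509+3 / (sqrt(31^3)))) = 85 * sqrt(31) / 20181+43265 / 63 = 686.77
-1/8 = -0.12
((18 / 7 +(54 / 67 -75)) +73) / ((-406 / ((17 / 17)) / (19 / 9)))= -6137 / 856863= -0.01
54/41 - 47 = -1873/41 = -45.68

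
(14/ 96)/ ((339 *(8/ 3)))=7/ 43392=0.00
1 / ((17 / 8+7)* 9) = 0.01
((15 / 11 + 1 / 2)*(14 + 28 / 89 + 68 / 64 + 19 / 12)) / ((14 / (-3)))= -2970655 / 438592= -6.77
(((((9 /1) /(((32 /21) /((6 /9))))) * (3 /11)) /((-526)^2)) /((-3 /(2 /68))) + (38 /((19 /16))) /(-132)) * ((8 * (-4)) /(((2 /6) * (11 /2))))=4.23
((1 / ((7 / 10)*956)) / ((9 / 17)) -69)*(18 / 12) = -2077781 / 20076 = -103.50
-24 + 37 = 13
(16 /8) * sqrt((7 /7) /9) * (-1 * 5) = -10 /3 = -3.33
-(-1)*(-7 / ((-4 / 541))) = 3787 / 4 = 946.75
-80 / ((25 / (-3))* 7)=48 / 35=1.37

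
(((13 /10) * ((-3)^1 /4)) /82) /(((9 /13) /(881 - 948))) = 11323 /9840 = 1.15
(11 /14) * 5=55 /14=3.93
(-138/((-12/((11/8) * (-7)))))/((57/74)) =-65527/456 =-143.70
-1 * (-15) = 15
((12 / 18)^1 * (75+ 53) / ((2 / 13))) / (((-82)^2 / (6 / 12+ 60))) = 25168 / 5043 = 4.99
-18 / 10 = -9 / 5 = -1.80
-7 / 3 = -2.33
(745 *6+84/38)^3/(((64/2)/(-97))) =-271136805156.14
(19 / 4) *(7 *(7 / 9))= 931 / 36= 25.86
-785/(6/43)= -33755/6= -5625.83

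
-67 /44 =-1.52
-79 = -79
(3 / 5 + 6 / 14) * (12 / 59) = 432 / 2065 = 0.21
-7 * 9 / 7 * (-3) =27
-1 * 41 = -41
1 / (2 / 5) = 5 / 2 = 2.50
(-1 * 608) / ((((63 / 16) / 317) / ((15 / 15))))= -3083776 / 63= -48948.83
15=15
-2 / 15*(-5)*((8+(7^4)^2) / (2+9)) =3843206 / 11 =349382.36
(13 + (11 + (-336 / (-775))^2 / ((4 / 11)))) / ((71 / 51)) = 750998664 / 42644375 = 17.61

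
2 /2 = 1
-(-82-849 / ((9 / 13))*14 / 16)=1155.04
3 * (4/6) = 2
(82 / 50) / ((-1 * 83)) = -0.02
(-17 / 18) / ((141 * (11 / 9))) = -17 / 3102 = -0.01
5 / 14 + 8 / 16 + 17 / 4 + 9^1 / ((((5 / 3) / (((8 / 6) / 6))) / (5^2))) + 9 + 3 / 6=1249 / 28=44.61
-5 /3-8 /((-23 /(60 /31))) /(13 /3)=-1.51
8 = 8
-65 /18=-3.61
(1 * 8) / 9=8 / 9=0.89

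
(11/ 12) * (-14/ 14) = -11/ 12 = -0.92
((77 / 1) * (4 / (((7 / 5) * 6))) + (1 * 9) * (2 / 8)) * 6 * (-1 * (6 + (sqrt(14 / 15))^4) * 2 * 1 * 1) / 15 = -721982 / 3375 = -213.92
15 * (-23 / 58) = -345 / 58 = -5.95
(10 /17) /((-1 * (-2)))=5 /17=0.29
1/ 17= 0.06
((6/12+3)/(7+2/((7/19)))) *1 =49/174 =0.28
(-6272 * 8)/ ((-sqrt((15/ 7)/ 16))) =200704 * sqrt(105)/ 15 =137106.93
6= 6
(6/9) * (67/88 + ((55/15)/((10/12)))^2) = 44267/3300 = 13.41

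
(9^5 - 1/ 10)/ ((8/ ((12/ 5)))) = 1771467/ 100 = 17714.67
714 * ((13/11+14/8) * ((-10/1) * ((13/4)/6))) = -997815/88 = -11338.81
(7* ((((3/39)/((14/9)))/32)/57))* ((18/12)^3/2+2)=177/252928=0.00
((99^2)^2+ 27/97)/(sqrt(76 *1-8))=4658890662 *sqrt(17)/1649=11648937.72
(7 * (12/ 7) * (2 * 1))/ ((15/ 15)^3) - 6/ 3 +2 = 24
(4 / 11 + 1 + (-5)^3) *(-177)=240720 / 11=21883.64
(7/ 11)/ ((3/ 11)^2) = 77/ 9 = 8.56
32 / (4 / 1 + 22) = 16 / 13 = 1.23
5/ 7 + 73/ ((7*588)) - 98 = -400355/ 4116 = -97.27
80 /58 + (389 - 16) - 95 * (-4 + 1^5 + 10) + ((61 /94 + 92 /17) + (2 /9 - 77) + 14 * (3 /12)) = -74623130 /208539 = -357.84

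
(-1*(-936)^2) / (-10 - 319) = 876096 / 329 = 2662.91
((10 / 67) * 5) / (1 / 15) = 750 / 67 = 11.19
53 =53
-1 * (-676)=676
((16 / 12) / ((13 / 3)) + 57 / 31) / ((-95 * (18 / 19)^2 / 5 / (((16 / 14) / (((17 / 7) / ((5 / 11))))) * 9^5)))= -119811150 / 75361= -1589.83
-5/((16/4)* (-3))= 5/12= 0.42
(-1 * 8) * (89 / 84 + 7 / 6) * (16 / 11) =-544 / 21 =-25.90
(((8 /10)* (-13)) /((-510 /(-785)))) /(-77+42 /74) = 75517 /360570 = 0.21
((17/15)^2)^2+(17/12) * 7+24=7202209/202500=35.57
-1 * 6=-6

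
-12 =-12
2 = 2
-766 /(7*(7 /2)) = -31.27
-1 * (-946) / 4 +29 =531 / 2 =265.50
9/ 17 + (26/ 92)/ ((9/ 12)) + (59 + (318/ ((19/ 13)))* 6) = 30430222/ 22287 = 1365.38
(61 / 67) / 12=0.08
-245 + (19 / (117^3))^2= -628465229433044 / 2565164201769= -245.00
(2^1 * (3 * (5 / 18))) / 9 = 5 / 27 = 0.19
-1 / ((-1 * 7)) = 1 / 7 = 0.14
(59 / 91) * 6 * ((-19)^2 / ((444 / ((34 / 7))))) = 362083 / 23569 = 15.36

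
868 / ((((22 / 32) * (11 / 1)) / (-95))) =-1319360 / 121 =-10903.80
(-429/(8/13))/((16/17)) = -94809/128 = -740.70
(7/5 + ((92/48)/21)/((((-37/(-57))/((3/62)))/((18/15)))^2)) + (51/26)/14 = 9223501597/5986020950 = 1.54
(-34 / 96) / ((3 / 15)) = -85 / 48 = -1.77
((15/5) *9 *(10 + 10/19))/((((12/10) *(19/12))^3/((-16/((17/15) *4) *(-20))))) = 6480000000/2215457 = 2924.90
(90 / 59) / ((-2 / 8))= -6.10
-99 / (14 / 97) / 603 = -1067 / 938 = -1.14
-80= -80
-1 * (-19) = 19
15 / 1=15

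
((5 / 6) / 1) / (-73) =-5 / 438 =-0.01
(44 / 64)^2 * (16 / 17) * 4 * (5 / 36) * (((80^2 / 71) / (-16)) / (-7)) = 15125 / 76041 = 0.20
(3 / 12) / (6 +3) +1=1.03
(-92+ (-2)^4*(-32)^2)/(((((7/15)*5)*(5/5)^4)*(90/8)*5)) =65168/525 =124.13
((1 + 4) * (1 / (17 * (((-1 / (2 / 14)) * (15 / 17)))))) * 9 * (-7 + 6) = 3 / 7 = 0.43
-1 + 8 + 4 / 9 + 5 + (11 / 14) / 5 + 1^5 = 8569 / 630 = 13.60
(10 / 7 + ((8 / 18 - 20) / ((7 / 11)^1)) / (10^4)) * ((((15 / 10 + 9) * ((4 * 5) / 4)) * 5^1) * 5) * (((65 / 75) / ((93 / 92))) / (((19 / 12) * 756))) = 1.34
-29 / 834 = -0.03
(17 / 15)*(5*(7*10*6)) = 2380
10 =10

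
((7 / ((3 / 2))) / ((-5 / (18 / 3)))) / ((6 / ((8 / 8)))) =-14 / 15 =-0.93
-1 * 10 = -10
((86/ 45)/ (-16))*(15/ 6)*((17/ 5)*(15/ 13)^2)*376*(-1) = 171785/ 338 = 508.24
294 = 294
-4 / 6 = -2 / 3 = -0.67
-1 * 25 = -25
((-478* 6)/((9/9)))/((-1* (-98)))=-1434/49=-29.27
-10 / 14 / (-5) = 1 / 7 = 0.14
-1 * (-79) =79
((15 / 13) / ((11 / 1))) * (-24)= -360 / 143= -2.52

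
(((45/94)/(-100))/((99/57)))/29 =-57/599720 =-0.00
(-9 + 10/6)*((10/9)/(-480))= 11/648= 0.02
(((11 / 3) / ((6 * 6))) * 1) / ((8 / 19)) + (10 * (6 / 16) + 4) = 6905 / 864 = 7.99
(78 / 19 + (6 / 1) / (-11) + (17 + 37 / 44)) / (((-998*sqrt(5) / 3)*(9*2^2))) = -17891*sqrt(5) / 50059680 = -0.00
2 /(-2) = -1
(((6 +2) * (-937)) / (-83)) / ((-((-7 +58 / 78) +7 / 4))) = 1169376 / 58349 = 20.04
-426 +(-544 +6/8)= -3877/4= -969.25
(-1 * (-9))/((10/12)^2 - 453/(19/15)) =-6156/244145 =-0.03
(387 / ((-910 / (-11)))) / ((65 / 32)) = 68112 / 29575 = 2.30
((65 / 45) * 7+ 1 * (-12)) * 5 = -85 / 9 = -9.44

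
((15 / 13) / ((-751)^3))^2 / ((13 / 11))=2475 / 394157394942453326197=0.00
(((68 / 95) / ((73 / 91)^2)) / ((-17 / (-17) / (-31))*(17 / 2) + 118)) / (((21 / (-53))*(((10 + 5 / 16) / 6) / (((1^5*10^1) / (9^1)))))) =-0.02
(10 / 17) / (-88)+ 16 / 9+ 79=543751 / 6732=80.77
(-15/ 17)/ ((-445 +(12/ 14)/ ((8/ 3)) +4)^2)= -3920/ 862755219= -0.00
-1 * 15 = -15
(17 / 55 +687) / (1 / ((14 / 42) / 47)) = 37802 / 7755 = 4.87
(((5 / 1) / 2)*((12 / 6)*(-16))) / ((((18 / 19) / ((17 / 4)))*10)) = -323 / 9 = -35.89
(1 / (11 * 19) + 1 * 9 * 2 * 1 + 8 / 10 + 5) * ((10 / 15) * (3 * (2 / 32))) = 6219 / 2090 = 2.98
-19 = -19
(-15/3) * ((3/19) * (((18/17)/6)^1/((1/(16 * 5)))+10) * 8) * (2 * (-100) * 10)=98400000/323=304643.96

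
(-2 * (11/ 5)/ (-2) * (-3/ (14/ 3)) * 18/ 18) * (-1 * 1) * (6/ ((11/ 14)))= 54/ 5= 10.80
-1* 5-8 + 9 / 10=-12.10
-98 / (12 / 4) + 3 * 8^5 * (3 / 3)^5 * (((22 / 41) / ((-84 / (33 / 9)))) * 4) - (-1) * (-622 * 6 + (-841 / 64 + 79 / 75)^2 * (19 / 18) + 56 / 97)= -148011015770768299 / 11545390080000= -12819.92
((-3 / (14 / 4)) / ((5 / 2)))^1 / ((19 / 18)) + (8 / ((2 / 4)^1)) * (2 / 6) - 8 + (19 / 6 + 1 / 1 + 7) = 8.18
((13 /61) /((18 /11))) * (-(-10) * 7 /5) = 1001 /549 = 1.82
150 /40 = 15 /4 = 3.75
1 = 1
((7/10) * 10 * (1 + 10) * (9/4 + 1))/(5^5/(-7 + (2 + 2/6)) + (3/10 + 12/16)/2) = -70070/187353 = -0.37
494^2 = 244036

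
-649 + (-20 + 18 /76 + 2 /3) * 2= -39170 /57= -687.19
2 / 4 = 1 / 2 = 0.50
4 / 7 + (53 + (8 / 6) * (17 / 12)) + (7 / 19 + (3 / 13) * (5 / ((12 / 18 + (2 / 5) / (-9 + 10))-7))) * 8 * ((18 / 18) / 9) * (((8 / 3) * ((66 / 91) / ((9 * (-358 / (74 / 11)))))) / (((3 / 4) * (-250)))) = 55.46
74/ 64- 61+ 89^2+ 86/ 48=754843/ 96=7862.95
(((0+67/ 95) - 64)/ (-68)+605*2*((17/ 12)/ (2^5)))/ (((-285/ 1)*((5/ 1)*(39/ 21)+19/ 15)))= -118292293/ 6527804160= -0.02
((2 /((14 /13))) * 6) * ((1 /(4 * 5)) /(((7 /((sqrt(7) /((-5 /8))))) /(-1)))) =156 * sqrt(7) /1225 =0.34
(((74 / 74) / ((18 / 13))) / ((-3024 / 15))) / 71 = -65 / 1288224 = -0.00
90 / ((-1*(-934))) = 45 / 467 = 0.10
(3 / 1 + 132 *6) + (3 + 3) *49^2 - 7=15194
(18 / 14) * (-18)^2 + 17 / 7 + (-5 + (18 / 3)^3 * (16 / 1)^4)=14156190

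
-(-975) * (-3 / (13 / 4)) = -900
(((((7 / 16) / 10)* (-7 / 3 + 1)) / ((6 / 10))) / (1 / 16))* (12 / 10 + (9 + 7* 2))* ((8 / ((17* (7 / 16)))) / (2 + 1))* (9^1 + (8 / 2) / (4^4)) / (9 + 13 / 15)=-69817 / 5661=-12.33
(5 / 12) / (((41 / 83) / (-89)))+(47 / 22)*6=-336913 / 5412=-62.25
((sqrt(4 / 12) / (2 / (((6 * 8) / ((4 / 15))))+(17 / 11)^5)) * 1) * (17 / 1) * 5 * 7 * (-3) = -8624281050 * sqrt(3) / 127948181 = -116.75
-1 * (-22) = 22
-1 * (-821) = 821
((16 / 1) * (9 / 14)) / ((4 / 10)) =180 / 7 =25.71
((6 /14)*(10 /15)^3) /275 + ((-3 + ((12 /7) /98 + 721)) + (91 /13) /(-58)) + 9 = 35790713111 /49237650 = 726.90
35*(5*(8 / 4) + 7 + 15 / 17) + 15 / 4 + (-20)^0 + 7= 43359 / 68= 637.63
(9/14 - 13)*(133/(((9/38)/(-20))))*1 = 1249060/9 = 138784.44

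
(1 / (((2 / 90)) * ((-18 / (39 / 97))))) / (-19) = 0.05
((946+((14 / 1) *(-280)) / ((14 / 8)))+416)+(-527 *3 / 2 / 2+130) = -4573 / 4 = -1143.25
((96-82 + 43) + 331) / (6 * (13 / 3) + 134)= 97 / 40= 2.42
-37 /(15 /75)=-185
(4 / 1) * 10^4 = 40000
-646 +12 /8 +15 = -1259 /2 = -629.50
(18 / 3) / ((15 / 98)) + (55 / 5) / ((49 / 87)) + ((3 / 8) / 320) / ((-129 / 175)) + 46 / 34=5509314193 / 91696640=60.08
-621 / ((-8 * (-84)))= -207 / 224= -0.92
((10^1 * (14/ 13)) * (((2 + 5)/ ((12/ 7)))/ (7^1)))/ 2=245/ 78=3.14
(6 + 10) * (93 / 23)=1488 / 23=64.70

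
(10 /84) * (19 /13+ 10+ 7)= 200 /91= 2.20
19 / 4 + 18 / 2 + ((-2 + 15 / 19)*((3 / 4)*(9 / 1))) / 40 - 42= -86501 / 3040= -28.45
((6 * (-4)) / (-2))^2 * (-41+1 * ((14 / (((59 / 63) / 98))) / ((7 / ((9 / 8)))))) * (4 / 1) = 6608160 / 59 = 112002.71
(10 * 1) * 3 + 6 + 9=45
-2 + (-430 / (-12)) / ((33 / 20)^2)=36466 / 3267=11.16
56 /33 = 1.70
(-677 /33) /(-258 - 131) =677 /12837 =0.05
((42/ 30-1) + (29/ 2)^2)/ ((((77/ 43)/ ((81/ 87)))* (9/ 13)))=642291/ 4060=158.20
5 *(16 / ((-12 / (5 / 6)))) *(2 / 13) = -100 / 117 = -0.85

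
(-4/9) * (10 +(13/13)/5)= -68/15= -4.53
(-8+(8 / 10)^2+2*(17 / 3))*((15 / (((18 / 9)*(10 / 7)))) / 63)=149 / 450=0.33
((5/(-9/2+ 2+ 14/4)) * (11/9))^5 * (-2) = -1006568750/59049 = -17046.33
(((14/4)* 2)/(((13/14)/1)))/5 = 98/65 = 1.51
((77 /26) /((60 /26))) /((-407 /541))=-3787 /2220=-1.71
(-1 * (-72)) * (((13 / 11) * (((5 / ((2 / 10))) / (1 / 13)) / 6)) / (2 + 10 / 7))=29575 / 22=1344.32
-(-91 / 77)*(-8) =-104 / 11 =-9.45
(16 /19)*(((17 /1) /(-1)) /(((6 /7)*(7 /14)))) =-33.40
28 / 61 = 0.46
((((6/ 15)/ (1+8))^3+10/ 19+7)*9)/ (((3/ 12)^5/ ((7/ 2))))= 46703200768/ 192375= 242771.67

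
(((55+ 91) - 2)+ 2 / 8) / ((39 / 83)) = 47891 / 156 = 306.99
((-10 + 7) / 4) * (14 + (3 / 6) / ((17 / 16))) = -369 / 34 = -10.85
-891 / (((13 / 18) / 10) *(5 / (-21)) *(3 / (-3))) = -673596 / 13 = -51815.08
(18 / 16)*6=27 / 4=6.75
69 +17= 86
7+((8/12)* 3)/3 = 23/3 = 7.67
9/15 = 3/5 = 0.60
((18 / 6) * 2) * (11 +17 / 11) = 828 / 11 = 75.27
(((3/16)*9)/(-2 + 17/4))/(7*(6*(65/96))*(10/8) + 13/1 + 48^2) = 0.00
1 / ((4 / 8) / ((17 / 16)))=17 / 8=2.12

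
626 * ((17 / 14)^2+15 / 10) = 182479 / 98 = 1862.03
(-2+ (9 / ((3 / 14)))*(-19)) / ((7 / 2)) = -228.57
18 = 18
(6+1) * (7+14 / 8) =61.25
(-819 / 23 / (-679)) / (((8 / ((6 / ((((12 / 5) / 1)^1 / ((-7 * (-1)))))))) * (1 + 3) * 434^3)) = 585 / 1667441832448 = 0.00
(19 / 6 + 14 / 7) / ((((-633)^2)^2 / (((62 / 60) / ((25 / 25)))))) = 961 / 28899301449780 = 0.00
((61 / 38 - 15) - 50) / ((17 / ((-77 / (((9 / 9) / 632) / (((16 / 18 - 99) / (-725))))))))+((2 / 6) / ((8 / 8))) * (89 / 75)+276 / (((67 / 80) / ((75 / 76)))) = 3513747439289 / 141207525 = 24883.57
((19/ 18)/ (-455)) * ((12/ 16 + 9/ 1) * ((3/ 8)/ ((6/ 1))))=-19/ 13440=-0.00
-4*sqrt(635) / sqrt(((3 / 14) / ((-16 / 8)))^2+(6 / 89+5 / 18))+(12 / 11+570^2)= 3573912 / 11 - 336*sqrt(506340491) / 44797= 324732.31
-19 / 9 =-2.11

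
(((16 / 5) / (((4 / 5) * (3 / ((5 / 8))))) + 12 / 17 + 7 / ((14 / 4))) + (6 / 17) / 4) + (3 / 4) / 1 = 893 / 204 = 4.38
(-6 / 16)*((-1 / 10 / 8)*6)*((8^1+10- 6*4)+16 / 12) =-21 / 160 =-0.13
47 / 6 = 7.83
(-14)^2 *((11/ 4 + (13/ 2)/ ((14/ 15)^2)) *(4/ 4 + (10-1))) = 20015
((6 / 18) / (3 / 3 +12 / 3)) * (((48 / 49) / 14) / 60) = 2 / 25725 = 0.00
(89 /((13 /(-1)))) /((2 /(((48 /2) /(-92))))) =267 /299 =0.89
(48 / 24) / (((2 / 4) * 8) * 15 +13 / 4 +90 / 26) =104 / 3469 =0.03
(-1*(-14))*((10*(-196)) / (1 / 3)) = -82320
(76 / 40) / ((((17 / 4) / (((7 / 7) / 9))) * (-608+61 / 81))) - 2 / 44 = -4188419 / 91979690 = -0.05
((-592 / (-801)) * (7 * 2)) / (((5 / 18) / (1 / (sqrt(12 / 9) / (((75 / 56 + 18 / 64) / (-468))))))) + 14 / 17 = 14 / 17 - 4477 * sqrt(3) / 69420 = 0.71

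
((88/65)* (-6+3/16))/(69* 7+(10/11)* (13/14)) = -78771/4843280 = -0.02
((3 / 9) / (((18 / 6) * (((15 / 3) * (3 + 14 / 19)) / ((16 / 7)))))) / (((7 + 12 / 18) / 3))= 304 / 57155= 0.01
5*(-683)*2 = -6830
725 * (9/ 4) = 6525/ 4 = 1631.25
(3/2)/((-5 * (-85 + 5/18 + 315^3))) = -27/2813021125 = -0.00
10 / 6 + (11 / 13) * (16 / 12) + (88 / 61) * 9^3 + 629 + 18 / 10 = 20046251 / 11895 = 1685.27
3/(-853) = -3/853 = -0.00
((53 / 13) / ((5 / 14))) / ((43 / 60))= 8904 / 559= 15.93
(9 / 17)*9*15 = 1215 / 17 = 71.47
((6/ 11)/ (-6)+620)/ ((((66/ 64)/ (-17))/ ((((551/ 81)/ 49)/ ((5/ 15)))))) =-681318112/ 160083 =-4256.03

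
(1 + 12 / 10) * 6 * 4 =264 / 5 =52.80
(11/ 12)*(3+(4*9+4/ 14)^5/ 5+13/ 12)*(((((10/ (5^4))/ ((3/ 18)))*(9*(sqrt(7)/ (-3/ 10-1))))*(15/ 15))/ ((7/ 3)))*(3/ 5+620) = -3897327844171011591*sqrt(7)/ 1911796250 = -5393545600.56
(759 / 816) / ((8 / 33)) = 8349 / 2176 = 3.84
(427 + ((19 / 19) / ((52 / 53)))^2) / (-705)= -1157417 / 1906320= -0.61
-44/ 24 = -11/ 6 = -1.83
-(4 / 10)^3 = -8 / 125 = -0.06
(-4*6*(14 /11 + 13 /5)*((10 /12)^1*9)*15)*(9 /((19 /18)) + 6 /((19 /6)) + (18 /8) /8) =-187108785 /1672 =-111907.17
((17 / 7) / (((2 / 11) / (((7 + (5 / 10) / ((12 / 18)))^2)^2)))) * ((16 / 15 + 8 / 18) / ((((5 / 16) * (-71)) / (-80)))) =5871746518 / 22365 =262541.76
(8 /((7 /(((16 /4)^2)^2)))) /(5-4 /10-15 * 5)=-320 /77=-4.16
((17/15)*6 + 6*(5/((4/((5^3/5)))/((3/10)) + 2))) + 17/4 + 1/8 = 17493/760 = 23.02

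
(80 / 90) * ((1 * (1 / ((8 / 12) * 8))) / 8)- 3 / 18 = -7 / 48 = -0.15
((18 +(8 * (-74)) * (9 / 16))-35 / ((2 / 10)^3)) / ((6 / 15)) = -11725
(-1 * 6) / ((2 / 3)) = -9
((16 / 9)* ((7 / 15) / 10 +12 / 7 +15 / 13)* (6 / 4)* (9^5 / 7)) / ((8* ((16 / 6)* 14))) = 783127521 / 3567200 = 219.54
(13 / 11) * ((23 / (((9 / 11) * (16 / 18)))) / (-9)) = -299 / 72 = -4.15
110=110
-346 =-346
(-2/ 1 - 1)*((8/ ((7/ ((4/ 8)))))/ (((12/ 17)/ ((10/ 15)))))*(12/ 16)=-17/ 14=-1.21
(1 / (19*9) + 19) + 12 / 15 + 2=18644 / 855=21.81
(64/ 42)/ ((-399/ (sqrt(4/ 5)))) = -0.00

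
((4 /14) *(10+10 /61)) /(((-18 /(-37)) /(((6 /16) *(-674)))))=-1932695 /1281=-1508.74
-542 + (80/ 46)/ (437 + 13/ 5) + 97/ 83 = -1134650953/ 2097991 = -540.83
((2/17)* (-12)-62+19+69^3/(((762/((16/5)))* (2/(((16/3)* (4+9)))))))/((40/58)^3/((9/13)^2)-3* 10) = -1018949207500971/625173749650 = -1629.87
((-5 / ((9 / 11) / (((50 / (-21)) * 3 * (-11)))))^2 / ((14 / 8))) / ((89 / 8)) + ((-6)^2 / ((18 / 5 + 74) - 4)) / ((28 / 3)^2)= 43103124437515 / 3639795264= 11842.18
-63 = -63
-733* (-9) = 6597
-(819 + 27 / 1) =-846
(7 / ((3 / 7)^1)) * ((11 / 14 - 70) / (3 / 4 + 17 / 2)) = -4522 / 37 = -122.22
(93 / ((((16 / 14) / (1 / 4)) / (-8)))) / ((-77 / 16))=372 / 11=33.82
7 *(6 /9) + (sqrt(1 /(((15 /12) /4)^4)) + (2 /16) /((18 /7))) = 53839 /3600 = 14.96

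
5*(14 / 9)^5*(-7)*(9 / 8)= -2352980 / 6561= -358.63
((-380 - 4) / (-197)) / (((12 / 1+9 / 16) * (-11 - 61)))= -256 / 118791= -0.00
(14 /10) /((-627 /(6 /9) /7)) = -98 /9405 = -0.01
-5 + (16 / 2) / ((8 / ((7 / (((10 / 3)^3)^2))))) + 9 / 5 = -3194897 / 1000000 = -3.19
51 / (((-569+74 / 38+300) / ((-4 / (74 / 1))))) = 969 / 93869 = 0.01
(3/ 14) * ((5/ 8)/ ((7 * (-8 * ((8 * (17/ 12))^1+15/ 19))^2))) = 48735/ 23958086656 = 0.00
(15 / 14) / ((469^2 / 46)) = 345 / 1539727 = 0.00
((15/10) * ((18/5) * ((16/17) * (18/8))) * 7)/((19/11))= 46.34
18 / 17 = 1.06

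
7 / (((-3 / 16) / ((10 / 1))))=-1120 / 3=-373.33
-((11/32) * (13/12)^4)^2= -0.22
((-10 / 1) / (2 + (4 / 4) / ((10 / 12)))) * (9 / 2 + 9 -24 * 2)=1725 / 16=107.81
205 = 205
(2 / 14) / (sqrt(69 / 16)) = 4 * sqrt(69) / 483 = 0.07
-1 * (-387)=387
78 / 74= 39 / 37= 1.05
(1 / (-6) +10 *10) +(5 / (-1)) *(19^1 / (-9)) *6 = 979 / 6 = 163.17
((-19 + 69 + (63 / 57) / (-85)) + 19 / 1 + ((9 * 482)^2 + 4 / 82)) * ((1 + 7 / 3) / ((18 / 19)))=1246054597664 / 18819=66212582.90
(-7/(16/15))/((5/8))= -21/2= -10.50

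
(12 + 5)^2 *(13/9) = 3757/9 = 417.44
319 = 319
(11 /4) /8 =11 /32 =0.34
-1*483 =-483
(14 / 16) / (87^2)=7 / 60552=0.00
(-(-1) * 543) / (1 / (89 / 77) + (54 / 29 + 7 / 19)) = 26628177 / 151808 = 175.41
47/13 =3.62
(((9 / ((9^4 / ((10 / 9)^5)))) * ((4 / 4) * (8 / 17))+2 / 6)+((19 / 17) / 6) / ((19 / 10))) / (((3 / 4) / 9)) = 1265903816 / 243931419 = 5.19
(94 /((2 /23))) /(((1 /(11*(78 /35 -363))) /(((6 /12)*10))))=-150147657 /7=-21449665.29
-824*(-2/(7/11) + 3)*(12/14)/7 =4944/343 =14.41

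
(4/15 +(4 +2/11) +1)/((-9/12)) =-3596/495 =-7.26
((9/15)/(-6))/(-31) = 1/310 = 0.00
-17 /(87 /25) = -4.89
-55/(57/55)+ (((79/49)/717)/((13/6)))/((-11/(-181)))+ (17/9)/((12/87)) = -45084406877/1145476332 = -39.36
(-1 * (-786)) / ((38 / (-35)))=-723.95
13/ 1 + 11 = 24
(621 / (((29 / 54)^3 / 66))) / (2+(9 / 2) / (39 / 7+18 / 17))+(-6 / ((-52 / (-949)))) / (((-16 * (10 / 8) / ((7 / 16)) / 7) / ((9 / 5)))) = 10866387839643279 / 109965123200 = 98816.67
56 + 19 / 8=467 / 8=58.38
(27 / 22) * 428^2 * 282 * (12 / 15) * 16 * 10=89264830464 / 11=8114984587.64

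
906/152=453/76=5.96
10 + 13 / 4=53 / 4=13.25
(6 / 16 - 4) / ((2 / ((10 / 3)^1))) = -145 / 24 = -6.04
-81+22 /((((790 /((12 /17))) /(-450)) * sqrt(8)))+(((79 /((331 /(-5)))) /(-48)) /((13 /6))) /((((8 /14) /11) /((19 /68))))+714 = 5927564509 /9363328 - 2970 * sqrt(2) /1343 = 629.93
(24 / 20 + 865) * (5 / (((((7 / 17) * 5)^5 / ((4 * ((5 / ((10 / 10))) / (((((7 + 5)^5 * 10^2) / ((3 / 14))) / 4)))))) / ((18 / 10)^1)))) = 6149400667 / 42353640000000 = 0.00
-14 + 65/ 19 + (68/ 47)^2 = -356153/ 41971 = -8.49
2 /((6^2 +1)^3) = 2 /50653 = 0.00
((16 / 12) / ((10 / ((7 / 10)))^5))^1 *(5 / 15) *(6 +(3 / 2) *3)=117649 / 15000000000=0.00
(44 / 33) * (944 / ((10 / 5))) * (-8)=-15104 / 3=-5034.67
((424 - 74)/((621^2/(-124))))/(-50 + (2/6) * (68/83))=1801100/795834477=0.00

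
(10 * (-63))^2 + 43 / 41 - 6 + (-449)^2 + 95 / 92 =2257530991 / 3772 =598497.08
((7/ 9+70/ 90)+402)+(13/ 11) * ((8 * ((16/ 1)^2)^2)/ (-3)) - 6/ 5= -102036994/ 495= -206135.34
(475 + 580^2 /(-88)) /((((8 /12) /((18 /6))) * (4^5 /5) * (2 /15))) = -24856875 /45056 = -551.69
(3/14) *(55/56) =165/784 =0.21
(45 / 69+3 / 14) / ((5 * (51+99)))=0.00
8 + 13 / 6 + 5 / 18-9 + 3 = 40 / 9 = 4.44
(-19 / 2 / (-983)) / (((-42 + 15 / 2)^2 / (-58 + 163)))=1330 / 1560021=0.00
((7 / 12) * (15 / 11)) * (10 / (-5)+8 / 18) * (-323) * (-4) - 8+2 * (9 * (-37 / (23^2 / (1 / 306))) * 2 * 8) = -1430503174 / 890307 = -1606.75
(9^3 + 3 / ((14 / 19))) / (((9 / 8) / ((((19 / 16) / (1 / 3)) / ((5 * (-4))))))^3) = -23464639 / 8064000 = -2.91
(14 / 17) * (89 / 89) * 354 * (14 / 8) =8673 / 17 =510.18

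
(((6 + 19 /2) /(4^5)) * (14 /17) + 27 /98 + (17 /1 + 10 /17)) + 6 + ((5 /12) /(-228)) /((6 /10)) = 10446536521 /437584896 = 23.87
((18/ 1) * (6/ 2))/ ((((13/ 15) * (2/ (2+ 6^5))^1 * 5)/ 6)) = 3780108/ 13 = 290777.54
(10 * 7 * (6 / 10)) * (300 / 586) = 6300 / 293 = 21.50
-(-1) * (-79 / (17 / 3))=-237 / 17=-13.94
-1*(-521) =521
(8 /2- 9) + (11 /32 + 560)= 17771 /32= 555.34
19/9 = 2.11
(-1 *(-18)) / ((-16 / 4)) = -9 / 2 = -4.50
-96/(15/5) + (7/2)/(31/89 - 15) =-84079/2608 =-32.24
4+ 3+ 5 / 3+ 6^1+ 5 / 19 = 851 / 57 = 14.93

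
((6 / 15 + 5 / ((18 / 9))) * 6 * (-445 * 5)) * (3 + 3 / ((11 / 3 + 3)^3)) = -186459183 / 1600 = -116536.99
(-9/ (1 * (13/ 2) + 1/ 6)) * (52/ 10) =-351/ 50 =-7.02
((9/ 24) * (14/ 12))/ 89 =7/ 1424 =0.00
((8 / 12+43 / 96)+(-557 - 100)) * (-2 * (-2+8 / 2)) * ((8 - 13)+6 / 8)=-1070405 / 96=-11150.05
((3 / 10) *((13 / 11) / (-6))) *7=-0.41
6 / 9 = 2 / 3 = 0.67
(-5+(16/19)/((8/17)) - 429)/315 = -8212/5985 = -1.37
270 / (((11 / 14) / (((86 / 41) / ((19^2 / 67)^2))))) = 1459284120 / 58774771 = 24.83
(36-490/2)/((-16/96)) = 1254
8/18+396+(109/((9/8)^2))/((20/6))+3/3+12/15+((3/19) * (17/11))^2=2501132066/5896935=424.14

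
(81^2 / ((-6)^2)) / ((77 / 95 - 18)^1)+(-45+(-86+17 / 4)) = -448593 / 3266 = -137.35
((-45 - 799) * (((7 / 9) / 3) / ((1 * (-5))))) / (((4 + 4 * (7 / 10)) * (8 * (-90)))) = -1477 / 165240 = -0.01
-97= -97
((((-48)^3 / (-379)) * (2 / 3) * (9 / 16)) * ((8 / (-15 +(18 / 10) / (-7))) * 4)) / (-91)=1105920 / 438503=2.52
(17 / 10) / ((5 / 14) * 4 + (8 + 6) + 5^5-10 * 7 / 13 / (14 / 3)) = 0.00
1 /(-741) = -1 /741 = -0.00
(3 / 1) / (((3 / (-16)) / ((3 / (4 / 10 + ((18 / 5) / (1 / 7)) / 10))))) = -16.44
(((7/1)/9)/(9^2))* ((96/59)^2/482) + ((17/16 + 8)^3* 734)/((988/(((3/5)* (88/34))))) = 858.69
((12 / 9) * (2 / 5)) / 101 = 8 / 1515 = 0.01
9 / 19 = 0.47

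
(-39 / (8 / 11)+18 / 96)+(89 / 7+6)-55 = -10049 / 112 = -89.72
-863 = -863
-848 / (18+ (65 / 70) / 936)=-47.11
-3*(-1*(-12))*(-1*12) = 432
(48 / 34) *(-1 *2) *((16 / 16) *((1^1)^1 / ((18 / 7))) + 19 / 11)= -3352 / 561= -5.98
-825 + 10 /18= -7420 /9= -824.44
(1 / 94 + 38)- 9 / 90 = 8909 / 235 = 37.91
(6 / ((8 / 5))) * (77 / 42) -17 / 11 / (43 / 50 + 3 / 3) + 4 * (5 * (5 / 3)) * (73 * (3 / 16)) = 3783415 / 8184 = 462.29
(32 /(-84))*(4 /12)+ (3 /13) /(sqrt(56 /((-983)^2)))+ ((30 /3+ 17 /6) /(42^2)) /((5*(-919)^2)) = -115825507 /912125880+ 2949*sqrt(14) /364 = 30.19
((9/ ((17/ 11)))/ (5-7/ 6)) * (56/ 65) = 33264/ 25415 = 1.31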